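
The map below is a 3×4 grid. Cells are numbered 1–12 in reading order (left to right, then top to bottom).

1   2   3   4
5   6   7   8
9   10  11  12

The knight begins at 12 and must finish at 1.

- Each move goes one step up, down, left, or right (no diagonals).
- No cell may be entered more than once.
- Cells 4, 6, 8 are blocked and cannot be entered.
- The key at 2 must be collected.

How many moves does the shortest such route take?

5

Any route passes through 2 somewhere between 12 and 1. Summing Manhattan distances along the two legs (12 → 2 → 1) gives a lower bound of 4 + 1 = 5 moves.
A route of 5 moves achieves this: 12 → 11 → 7 → 3 → 2 → 1.
Since 5 matches the lower bound, it is optimal.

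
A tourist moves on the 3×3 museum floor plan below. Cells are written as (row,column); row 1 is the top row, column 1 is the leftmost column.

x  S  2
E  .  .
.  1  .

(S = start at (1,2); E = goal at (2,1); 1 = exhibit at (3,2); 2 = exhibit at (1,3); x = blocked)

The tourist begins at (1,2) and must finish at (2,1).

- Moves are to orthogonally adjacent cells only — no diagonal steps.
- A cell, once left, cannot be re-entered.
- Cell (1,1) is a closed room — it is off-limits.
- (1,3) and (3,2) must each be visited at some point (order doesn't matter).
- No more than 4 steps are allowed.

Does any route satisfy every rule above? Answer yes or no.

Even ignoring the no-revisit rule, getting from (1,2) to (2,1), taking the cheapest ordering (1,2) → (1,3) → (3,2) → (2,1) needs at least 1 + 3 + 2 = 6 moves (Manhattan distance per leg), which exceeds the 4-move limit.

no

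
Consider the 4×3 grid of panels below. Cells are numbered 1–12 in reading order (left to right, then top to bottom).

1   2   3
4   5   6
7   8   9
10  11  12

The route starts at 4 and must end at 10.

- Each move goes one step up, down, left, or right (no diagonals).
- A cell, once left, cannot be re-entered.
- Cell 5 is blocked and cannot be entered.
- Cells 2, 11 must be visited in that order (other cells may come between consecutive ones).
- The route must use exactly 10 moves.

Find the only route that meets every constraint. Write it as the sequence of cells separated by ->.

4 -> 1 -> 2 -> 3 -> 6 -> 9 -> 12 -> 11 -> 8 -> 7 -> 10

The waypoints must appear in the order 2, 11, with no cell reused.
Route from 4: up to 1, 2× right (reaching 3), 3× down (reaching 12), left to 11, up to 8, left to 7, down to 10 — 10 moves in all.
Check: order respected (2 at step 2, 11 at step 7); 10 moves as required.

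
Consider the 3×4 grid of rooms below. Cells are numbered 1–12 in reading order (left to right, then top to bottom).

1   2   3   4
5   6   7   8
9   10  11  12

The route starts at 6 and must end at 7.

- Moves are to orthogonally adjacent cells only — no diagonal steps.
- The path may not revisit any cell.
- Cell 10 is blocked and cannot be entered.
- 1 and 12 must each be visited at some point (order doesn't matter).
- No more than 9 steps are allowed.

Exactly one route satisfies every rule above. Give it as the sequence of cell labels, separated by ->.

6 -> 5 -> 1 -> 2 -> 3 -> 4 -> 8 -> 12 -> 11 -> 7

Any route must reach 1 and 12 and still end at 7 within 9 moves, so the order of the required stops is forced.
Route from 6: left to 5, up to 1, 3× right (reaching 4), 2× down (reaching 12), left to 11, up to 7 — 9 moves in all.
Check: all required cells visited; 9 ≤ 9 moves.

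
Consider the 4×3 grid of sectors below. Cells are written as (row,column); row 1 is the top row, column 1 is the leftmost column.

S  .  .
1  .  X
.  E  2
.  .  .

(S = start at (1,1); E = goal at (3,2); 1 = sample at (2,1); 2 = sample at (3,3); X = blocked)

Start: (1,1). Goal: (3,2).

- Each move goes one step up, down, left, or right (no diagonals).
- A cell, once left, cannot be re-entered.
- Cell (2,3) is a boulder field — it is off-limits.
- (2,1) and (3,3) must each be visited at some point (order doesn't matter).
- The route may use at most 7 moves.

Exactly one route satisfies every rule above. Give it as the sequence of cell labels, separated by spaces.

(1,1) (2,1) (3,1) (4,1) (4,2) (4,3) (3,3) (3,2)

The 7-move cap with required stops at (2,1), (3,3) leaves no slack for detours.
Route from (1,1): down 3 to (4,1), right 2 to (4,3), up 1 to (3,3), left 1 to (3,2) — 7 moves in all.
Check: all required cells visited; 7 ≤ 7 moves.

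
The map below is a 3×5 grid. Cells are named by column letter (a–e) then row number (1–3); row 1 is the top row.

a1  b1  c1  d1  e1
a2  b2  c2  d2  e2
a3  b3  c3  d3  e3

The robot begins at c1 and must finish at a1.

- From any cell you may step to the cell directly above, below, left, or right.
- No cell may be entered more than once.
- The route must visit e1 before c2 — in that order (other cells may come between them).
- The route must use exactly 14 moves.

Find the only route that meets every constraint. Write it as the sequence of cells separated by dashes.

The waypoints must appear in the order e1, c2, with no cell reused.
Route from c1: right 2 to e1, down 2 to e3, left 1 to d3, up 1 to d2, left 1 to c2, down 1 to c3, left 2 to a3, up 1 to a2, right 1 to b2, up 1 to b1, left 1 to a1 — 14 moves in all.
Check: order respected (e1 at step 2, c2 at step 7); 14 moves as required.

c1 - d1 - e1 - e2 - e3 - d3 - d2 - c2 - c3 - b3 - a3 - a2 - b2 - b1 - a1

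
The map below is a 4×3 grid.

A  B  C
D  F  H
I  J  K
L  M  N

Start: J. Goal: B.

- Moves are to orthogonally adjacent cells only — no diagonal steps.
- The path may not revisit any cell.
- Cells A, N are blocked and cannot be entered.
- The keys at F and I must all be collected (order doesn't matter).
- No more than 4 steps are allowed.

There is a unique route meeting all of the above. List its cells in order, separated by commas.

J, I, D, F, B

The budget equals the shortest possible length, so every move has to be on a shortest route through the required cells.
Route from J: left to I, up to D, right to F, up to B — 4 moves in all.
Check: all required cells visited; 4 ≤ 4 moves.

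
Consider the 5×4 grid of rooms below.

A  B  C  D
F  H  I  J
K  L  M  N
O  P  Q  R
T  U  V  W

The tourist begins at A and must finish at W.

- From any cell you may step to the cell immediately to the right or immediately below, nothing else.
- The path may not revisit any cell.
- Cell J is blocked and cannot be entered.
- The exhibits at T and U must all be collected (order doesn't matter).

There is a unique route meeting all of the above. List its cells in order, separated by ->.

A -> F -> K -> O -> T -> U -> V -> W

Moves only go right or down, so the column and row indices never decrease.
Route from A: down 4 to T, right 3 to W — 7 moves in all.
Check: all required cells visited.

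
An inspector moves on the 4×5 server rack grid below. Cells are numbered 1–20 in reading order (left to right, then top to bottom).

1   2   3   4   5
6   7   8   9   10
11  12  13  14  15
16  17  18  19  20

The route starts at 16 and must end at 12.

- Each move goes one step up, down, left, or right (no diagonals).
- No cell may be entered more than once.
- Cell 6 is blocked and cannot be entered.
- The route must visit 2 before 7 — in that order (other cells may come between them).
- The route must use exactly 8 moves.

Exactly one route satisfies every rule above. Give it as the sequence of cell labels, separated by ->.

The waypoints must appear in the order 2, 7, with no cell reused.
Route from 16: 2× right (reaching 18), 3× up (reaching 3), left to 2, 2× down (reaching 12) — 8 moves in all.
Check: order respected (2 at step 6, 7 at step 7); 8 moves as required.

16 -> 17 -> 18 -> 13 -> 8 -> 3 -> 2 -> 7 -> 12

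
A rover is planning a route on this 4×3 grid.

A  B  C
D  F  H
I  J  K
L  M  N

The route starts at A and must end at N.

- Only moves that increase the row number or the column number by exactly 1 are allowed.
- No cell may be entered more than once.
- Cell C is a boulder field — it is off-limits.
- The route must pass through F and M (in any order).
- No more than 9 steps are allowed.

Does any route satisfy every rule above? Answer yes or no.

One route that works: A → D → F → J → M → N.

yes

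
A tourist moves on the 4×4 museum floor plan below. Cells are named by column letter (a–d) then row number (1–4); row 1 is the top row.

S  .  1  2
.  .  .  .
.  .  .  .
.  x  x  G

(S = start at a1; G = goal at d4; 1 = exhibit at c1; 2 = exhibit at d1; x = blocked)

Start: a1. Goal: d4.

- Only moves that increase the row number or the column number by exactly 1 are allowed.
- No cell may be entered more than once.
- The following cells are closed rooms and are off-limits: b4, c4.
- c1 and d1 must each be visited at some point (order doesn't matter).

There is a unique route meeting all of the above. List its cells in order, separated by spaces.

Moves only go right or down, so the column and row indices never decrease.
Route from a1: 3× right (reaching d1), 3× down (reaching d4) — 6 moves in all.
Check: all required cells visited.

a1 b1 c1 d1 d2 d3 d4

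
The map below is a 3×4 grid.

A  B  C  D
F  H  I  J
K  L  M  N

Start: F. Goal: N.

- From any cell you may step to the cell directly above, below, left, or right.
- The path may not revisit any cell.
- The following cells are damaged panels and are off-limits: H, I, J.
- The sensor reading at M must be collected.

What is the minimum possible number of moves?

Any route passes through M somewhere between F and N. Summing Manhattan distances along the two legs (F → M → N) gives a lower bound of 3 + 1 = 4 moves.
A route of 4 moves achieves this: F → K → L → M → N.
Since 4 matches the lower bound, it is optimal.

4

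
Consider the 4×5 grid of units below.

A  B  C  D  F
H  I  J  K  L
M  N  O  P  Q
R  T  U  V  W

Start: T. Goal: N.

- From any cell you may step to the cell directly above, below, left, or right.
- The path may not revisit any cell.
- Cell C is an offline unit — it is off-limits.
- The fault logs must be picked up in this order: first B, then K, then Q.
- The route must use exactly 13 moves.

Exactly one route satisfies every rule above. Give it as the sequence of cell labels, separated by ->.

T -> R -> M -> H -> A -> B -> I -> J -> K -> L -> Q -> P -> O -> N

The waypoints must appear in the order B, K, Q, with no cell reused.
Route from T: left to R, 3× up (reaching A), right to B, down to I, 3× right (reaching L), down to Q, 3× left (reaching N) — 13 moves in all.
Check: order respected (B at step 5, K at step 8, Q at step 10); 13 moves as required.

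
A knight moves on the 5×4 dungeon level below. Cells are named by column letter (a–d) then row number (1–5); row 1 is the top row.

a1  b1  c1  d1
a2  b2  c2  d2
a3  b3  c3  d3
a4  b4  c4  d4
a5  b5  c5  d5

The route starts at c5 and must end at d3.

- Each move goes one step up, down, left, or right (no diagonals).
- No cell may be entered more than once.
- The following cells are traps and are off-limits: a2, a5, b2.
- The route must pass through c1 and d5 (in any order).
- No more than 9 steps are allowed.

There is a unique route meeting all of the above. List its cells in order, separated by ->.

c5 -> d5 -> d4 -> c4 -> c3 -> c2 -> c1 -> d1 -> d2 -> d3

The budget equals the shortest possible length, so every move has to be on a shortest route through the required cells.
Route from c5: right to d5, up to d4, left to c4, 3× up (reaching c1), right to d1, 2× down (reaching d3) — 9 moves in all.
Check: all required cells visited; 9 ≤ 9 moves.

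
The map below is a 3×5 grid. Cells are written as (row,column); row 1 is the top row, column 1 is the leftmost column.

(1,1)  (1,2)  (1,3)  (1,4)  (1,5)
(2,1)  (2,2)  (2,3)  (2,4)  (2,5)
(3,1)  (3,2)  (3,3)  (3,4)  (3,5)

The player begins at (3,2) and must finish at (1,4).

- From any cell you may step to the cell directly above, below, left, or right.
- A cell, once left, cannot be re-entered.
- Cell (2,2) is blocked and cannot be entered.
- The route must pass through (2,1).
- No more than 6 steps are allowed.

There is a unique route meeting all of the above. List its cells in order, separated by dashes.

(3,2) - (3,1) - (2,1) - (1,1) - (1,2) - (1,3) - (1,4)

The budget equals the shortest possible length, so every move has to be on a shortest route through the required cells.
Route from (3,2): left to (3,1), 2× up (reaching (1,1)), 3× right (reaching (1,4)) — 6 moves in all.
Check: all required cells visited; 6 ≤ 6 moves.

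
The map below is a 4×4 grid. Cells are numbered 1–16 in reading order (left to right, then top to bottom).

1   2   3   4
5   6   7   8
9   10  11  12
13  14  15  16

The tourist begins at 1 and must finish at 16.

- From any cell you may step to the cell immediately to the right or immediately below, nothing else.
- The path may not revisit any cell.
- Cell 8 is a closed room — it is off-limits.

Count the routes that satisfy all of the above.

A right/down-only route from 1 to 16 makes exactly 3 down-moves and 3 right-moves in some order.
With no other constraints that would be C(6,3) = 20 routes.
Subtract routes through each blocked cell (inclusion–exclusion for overlaps): − through 8: 4 → 16.
That gives 16 routes.

16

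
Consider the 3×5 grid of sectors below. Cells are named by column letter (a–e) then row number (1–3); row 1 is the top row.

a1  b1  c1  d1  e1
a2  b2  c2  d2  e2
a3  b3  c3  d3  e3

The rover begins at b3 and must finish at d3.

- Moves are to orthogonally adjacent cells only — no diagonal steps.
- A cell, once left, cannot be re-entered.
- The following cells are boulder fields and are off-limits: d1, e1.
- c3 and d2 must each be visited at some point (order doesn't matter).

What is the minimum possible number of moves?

Any route passes through c3 and d2 in some order between b3 and d3. Summing Manhattan distances along each leg and taking the cheapest ordering (b3 → c3 → d2 → d3) gives a lower bound of 1 + 2 + 1 = 4 moves.
A route of 4 moves achieves this: b3 → c3 → c2 → d2 → d3.
Since 4 matches the lower bound, it is optimal.

4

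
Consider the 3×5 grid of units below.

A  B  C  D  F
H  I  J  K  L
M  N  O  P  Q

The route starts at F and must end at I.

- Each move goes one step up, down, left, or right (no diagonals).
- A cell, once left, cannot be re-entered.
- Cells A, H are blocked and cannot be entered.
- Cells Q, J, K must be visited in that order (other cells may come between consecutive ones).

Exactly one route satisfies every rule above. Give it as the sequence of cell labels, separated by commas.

F, L, Q, P, O, J, K, D, C, B, I

The waypoints must appear in the order Q, J, K, with no cell reused.
Route from F: down 2 to Q, left 2 to O, up 1 to J, right 1 to K, up 1 to D, left 2 to B, down 1 to I — 10 moves in all.
Check: order respected (Q at step 2, J at step 5, K at step 6).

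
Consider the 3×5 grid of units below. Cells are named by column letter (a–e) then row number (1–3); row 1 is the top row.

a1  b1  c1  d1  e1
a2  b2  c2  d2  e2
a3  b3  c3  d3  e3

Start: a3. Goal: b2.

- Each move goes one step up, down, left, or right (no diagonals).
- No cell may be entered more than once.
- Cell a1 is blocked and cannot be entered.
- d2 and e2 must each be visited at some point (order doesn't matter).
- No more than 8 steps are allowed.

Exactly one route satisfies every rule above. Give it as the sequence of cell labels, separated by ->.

Any route must reach d2 and e2 and still end at b2 within 8 moves, so the order of the required stops is forced.
Route from a3: 4× right (reaching e3), up to e2, 3× left (reaching b2) — 8 moves in all.
Check: all required cells visited; 8 ≤ 8 moves.

a3 -> b3 -> c3 -> d3 -> e3 -> e2 -> d2 -> c2 -> b2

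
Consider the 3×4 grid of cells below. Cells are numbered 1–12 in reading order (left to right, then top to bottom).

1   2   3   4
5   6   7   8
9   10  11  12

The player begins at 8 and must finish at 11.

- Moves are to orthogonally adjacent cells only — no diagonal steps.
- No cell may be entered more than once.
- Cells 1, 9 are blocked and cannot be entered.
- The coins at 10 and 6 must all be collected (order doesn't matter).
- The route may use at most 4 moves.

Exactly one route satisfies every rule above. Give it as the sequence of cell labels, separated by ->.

The budget equals the shortest possible length, so every move has to be on a shortest route through the required cells.
Route from 8: left 2 to 6, down 1 to 10, right 1 to 11 — 4 moves in all.
Check: all required cells visited; 4 ≤ 4 moves.

8 -> 7 -> 6 -> 10 -> 11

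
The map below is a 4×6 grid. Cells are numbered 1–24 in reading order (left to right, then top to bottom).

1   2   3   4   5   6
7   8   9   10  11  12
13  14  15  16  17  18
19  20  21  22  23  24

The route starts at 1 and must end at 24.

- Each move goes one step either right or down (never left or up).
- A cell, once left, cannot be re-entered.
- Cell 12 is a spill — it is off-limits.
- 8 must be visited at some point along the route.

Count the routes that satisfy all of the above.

28

A right/down-only route from 1 to 24 makes exactly 3 down-moves and 5 right-moves in some order.
With no other constraints that would be C(8,3) = 56 routes.
Split at 8 and multiply the segment counts (each segment already excludes blocked cells): 1→8: 2; 8→24: 14; product = 28.
That gives 28 routes.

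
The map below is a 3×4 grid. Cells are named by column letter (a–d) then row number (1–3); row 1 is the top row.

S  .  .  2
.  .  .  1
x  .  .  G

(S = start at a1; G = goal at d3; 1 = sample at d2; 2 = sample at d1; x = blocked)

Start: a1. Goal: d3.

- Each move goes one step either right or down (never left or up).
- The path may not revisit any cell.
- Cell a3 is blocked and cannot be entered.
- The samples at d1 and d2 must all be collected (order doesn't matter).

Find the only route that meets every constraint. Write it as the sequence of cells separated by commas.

a1, b1, c1, d1, d2, d3

Moves only go right or down, so the column and row indices never decrease.
Route from a1: right 3 to d1, down 2 to d3 — 5 moves in all.
Check: all required cells visited.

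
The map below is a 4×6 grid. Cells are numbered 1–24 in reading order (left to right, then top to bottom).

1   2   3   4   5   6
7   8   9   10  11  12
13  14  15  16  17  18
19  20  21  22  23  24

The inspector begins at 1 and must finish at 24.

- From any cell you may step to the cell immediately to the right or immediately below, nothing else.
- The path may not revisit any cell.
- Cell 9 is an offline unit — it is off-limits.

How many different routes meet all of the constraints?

26

A right/down-only route from 1 to 24 makes exactly 3 down-moves and 5 right-moves in some order.
With no other constraints that would be C(8,3) = 56 routes.
Subtract routes through each blocked cell (inclusion–exclusion for overlaps): − through 9: 30 → 26.
That gives 26 routes.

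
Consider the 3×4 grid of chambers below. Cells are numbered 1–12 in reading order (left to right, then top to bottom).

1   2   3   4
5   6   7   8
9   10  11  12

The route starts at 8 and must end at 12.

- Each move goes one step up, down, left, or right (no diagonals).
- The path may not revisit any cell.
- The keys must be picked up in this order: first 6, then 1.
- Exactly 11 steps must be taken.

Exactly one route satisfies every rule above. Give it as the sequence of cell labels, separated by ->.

The waypoints must appear in the order 6, 1, with no cell reused.
Route from 8: up 1 to 4, left 1 to 3, down 1 to 7, left 1 to 6, up 1 to 2, left 1 to 1, down 2 to 9, right 3 to 12 — 11 moves in all.
Check: order respected (6 at step 4, 1 at step 6); 11 moves as required.

8 -> 4 -> 3 -> 7 -> 6 -> 2 -> 1 -> 5 -> 9 -> 10 -> 11 -> 12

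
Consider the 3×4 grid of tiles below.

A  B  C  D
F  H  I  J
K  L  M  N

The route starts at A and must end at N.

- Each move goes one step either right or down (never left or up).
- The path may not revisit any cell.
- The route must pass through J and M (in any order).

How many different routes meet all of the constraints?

A right/down-only route from A to N makes exactly 2 down-moves and 3 right-moves in some order.
With no other constraints that would be C(5,2) = 10 routes.
M is below but to the left of J: going J → M would need a leftward move and M → J an upward move, so no right/down-only route can visit both required cells.
No route satisfies every constraint, so the count is 0.

0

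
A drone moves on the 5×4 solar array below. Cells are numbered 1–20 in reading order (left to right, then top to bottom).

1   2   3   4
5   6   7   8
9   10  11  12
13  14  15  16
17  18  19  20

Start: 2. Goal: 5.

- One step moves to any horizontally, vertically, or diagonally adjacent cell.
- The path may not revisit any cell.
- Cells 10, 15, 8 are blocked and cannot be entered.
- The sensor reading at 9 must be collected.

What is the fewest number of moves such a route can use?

3

Any route passes through 9 somewhere between 2 and 5. Summing Chebyshev distances along the two legs (2 → 9 → 5) gives a lower bound of 2 + 1 = 3 moves.
A route of 3 moves achieves this: 2 → 6 → 9 → 5.
Since 3 matches the lower bound, it is optimal.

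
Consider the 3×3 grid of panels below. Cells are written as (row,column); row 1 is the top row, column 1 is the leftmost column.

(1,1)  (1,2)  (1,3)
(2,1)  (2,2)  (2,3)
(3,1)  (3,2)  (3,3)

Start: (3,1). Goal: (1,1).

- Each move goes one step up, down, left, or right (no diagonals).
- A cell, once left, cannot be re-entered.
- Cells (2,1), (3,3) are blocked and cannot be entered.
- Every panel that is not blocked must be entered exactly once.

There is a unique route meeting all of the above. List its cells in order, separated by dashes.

Need to visit all 7 open cells exactly once, starting at (3,1) and ending at (1,1).
Cell (2,3) has only two open neighbours ((1,3) and (2,2)), so the path must pass straight through it: one of those is the cell it's entered from and the other is where it exits.
Route from (3,1): right to (3,2), up to (2,2), right to (2,3), up to (1,3), 2× left (reaching (1,1)) — 6 moves in all.
Check: all 7 open cells covered.

(3,1) - (3,2) - (2,2) - (2,3) - (1,3) - (1,2) - (1,1)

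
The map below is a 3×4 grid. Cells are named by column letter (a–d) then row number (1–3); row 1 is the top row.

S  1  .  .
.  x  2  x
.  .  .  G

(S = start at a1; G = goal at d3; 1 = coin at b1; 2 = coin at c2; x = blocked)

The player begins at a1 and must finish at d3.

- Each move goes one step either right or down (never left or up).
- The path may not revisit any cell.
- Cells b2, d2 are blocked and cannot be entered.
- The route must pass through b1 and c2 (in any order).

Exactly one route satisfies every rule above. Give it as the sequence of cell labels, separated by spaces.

a1 b1 c1 c2 c3 d3

Moves only go right or down, so the column and row indices never decrease.
Route from a1: 2× right (reaching c1), 2× down (reaching c3), right to d3 — 5 moves in all.
Check: all required cells visited.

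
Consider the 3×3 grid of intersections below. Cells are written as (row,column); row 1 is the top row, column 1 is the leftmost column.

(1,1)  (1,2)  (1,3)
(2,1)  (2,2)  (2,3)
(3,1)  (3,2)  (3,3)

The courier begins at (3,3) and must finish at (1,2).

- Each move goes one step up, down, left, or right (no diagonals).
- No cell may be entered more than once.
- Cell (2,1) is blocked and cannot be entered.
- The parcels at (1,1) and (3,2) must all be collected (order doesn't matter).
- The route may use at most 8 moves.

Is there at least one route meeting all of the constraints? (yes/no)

no

(1,1) must be visited but has only one open neighbour ((1,2)), and it is neither the start nor the goal — the route would have to enter and leave through (1,2), re-entering it.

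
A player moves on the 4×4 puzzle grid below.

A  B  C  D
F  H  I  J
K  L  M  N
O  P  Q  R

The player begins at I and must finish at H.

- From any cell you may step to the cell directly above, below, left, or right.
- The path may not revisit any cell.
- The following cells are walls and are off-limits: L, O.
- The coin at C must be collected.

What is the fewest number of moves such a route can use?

Any route passes through C somewhere between I and H. Summing Manhattan distances along the two legs (I → C → H) gives a lower bound of 1 + 2 = 3 moves.
A route of 3 moves achieves this: I → C → B → H.
Since 3 matches the lower bound, it is optimal.

3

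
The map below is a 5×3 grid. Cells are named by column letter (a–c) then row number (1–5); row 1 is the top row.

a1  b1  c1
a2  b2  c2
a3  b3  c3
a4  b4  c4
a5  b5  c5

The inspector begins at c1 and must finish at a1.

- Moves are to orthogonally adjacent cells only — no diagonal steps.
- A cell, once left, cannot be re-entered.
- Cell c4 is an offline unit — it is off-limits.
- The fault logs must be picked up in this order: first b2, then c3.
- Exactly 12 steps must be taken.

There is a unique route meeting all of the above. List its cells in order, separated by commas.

The waypoints must appear in the order b2, c3, with no cell reused.
Route from c1: left to b1, down to b2, right to c2, down to c3, left to b3, 2× down (reaching b5), left to a5, 4× up (reaching a1) — 12 moves in all.
Check: order respected (b2 at step 2, c3 at step 4); 12 moves as required.

c1, b1, b2, c2, c3, b3, b4, b5, a5, a4, a3, a2, a1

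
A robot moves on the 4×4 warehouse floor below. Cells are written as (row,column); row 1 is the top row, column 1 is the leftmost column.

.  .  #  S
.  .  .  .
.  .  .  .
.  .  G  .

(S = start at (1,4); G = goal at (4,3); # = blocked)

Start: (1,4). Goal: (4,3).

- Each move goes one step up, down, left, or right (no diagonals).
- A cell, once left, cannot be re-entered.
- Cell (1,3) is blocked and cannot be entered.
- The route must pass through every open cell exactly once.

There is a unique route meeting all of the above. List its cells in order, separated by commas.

Need to visit all 15 open cells exactly once, starting at (1,4) and ending at (4,3).
Cell (4,1) has only two open neighbours ((3,1) and (4,2)), so the path must pass straight through it: one of those is the cell it's entered from and the other is where it exits.
Route from (1,4): down 1 to (2,4), left 2 to (2,2), up 1 to (1,2), left 1 to (1,1), down 3 to (4,1), right 1 to (4,2), up 1 to (3,2), right 2 to (3,4), down 1 to (4,4), left 1 to (4,3) — 14 moves in all.
Check: all 15 open cells covered.

(1,4), (2,4), (2,3), (2,2), (1,2), (1,1), (2,1), (3,1), (4,1), (4,2), (3,2), (3,3), (3,4), (4,4), (4,3)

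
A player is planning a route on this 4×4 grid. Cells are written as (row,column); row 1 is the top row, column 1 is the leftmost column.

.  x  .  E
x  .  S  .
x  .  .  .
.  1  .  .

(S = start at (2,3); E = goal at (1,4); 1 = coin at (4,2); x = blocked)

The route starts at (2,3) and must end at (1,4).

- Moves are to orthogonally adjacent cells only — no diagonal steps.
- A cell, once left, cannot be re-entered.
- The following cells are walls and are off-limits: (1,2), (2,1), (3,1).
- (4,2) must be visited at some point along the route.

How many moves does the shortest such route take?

8

Any route passes through (4,2) somewhere between (2,3) and (1,4). Summing Manhattan distances along the two legs ((2,3) → (4,2) → (1,4)) gives a lower bound of 3 + 5 = 8 moves.
A route of 8 moves achieves this: (2,3) → (3,3) → (3,2) → (4,2) → (4,3) → (4,4) → (3,4) → (2,4) → (1,4).
Since 8 matches the lower bound, it is optimal.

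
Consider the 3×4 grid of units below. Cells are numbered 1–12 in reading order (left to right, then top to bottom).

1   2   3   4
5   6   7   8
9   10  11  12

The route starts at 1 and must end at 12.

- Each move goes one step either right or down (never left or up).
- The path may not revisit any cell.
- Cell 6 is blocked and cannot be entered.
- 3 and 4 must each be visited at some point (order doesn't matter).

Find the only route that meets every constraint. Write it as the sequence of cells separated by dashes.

Moves only go right or down, so the column and row indices never decrease.
Route from 1: right 3 to 4, down 2 to 12 — 5 moves in all.
Check: all required cells visited.

1 - 2 - 3 - 4 - 8 - 12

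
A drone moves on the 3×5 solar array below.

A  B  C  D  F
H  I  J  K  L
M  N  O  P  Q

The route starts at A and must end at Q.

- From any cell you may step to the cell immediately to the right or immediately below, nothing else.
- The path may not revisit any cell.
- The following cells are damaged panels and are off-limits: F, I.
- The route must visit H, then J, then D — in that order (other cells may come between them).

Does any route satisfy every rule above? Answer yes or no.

no

D lies above J, so going from J to D would need an upward move — but moves only go right/down, so J cannot be visited before D.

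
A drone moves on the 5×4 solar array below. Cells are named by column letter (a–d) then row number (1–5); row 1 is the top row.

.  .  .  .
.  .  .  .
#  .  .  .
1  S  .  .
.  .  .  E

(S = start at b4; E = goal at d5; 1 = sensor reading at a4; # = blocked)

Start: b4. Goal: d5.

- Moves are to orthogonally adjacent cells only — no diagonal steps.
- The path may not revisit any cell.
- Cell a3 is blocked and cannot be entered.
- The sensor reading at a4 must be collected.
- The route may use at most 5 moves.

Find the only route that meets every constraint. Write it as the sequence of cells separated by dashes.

b4 - a4 - a5 - b5 - c5 - d5

The budget equals the shortest possible length, so every move has to be on a shortest route through the required cells.
Route from b4: left to a4, down to a5, 3× right (reaching d5) — 5 moves in all.
Check: all required cells visited; 5 ≤ 5 moves.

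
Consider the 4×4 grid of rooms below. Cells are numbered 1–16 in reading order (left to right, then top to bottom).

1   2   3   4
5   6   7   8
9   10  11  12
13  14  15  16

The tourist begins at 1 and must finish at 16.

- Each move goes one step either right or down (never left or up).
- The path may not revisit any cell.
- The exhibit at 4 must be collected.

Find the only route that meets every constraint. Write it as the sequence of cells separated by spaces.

1 2 3 4 8 12 16

Moves only go right or down, so the column and row indices never decrease.
Route from 1: right 3 to 4, down 3 to 16 — 6 moves in all.
Check: all required cells visited.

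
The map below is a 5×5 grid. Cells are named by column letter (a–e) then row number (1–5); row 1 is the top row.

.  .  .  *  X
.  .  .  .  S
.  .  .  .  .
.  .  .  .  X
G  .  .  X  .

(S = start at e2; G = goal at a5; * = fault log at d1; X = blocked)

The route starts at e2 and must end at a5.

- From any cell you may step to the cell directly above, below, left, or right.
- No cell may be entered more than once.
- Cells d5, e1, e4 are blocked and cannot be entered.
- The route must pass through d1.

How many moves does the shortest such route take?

9

Any route passes through d1 somewhere between e2 and a5. Summing Manhattan distances along the two legs (e2 → d1 → a5) gives a lower bound of 2 + 7 = 9 moves.
A route of 9 moves achieves this: e2 → d2 → d1 → c1 → c2 → c3 → c4 → c5 → b5 → a5.
Since 9 matches the lower bound, it is optimal.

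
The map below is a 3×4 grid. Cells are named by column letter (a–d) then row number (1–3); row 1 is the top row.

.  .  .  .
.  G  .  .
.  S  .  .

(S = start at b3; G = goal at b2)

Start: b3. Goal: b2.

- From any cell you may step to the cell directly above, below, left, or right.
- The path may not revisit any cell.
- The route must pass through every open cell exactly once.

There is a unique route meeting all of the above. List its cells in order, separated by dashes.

b3 - a3 - a2 - a1 - b1 - c1 - d1 - d2 - d3 - c3 - c2 - b2

Need to visit all 12 open cells exactly once, starting at b3 and ending at b2.
Route from b3: left to a3, 2× up (reaching a1), 3× right (reaching d1), 2× down (reaching d3), left to c3, up to c2, left to b2 — 11 moves in all.
Check: all 12 open cells covered.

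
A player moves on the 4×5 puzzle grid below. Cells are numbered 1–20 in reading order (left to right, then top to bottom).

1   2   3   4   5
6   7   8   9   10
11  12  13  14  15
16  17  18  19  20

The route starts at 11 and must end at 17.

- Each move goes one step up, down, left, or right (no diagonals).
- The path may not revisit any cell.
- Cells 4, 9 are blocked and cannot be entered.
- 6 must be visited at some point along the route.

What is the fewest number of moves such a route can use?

4

Any route passes through 6 somewhere between 11 and 17. Summing Manhattan distances along the two legs (11 → 6 → 17) gives a lower bound of 1 + 3 = 4 moves.
A route of 4 moves achieves this: 11 → 6 → 7 → 12 → 17.
Since 4 matches the lower bound, it is optimal.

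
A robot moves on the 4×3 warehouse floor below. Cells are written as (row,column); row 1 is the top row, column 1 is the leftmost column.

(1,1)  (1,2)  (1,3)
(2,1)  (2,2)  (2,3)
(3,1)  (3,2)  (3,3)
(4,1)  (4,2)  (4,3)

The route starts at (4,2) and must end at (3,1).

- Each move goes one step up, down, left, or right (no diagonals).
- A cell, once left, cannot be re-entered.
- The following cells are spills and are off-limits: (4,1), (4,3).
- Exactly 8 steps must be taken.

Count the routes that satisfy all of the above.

4

Need simple routes of exactly 8 moves from (4,2) to (3,1) (Manhattan distance 2, so 3 moves are spent on a detour and 3 undoing it).
Enumerating: (4,2) (3,2) (2,2) (2,3) (1,3) (1,2) (1,1) (2,1) (3,1) | (4,2) (3,2) (3,3) (2,3) (1,3) (1,2) (2,2) (2,1) (3,1) | (4,2) (3,2) (3,3) (2,3) (1,3) (1,2) (1,1) (2,1) (3,1) | (4,2) (3,2) (3,3) (2,3) (2,2) (1,2) (1,1) (2,1) (3,1).
That gives 4 routes.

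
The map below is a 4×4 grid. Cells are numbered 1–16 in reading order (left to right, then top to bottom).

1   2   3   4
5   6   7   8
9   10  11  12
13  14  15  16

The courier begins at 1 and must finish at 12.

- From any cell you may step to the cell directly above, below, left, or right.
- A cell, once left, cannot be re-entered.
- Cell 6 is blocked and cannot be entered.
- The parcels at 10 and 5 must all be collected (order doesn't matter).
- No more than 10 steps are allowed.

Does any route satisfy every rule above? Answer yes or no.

One route that works: 1 → 5 → 9 → 10 → 11 → 12.

yes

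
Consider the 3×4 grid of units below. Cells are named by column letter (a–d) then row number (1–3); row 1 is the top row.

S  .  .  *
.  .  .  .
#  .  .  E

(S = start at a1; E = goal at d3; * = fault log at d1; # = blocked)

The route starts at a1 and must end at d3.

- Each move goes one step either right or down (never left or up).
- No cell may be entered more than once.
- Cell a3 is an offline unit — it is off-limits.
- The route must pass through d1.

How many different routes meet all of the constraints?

A right/down-only route from a1 to d3 makes exactly 2 down-moves and 3 right-moves in some order.
With no other constraints that would be C(5,2) = 10 routes.
Split at d1 and multiply the segment counts (each segment already excludes blocked cells): a1→d1: 1; d1→d3: 1; product = 1.
That gives 1 route.

1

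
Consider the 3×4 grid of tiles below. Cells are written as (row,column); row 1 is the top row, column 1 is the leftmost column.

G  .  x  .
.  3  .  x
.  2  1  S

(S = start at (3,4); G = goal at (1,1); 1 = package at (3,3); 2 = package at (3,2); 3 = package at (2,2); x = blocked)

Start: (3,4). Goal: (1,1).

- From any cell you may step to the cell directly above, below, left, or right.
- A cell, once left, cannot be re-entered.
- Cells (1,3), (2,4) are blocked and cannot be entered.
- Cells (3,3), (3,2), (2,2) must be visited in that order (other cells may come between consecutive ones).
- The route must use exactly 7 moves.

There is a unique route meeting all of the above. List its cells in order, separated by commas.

(3,4), (3,3), (3,2), (3,1), (2,1), (2,2), (1,2), (1,1)

The waypoints must appear in the order (3,3), (3,2), (2,2), with no cell reused.
Route from (3,4): 3× left (reaching (3,1)), up to (2,1), right to (2,2), up to (1,2), left to (1,1) — 7 moves in all.
Check: order respected (1 at step 1, 2 at step 2, 3 at step 5); 7 moves as required.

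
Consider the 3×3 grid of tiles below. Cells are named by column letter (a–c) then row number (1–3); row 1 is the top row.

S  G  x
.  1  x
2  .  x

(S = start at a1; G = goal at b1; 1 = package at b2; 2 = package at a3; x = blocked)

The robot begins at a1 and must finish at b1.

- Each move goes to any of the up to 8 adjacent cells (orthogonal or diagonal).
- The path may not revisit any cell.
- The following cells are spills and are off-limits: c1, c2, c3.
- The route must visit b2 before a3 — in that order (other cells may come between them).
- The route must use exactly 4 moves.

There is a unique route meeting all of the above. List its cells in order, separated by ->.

a1 -> b2 -> a3 -> a2 -> b1

The waypoints must appear in the order b2, a3, with no cell reused.
Route from a1: down-right to b2, down-left to a3, up to a2, up-right to b1 — 4 moves in all.
Check: order respected (1 at step 1, 2 at step 2); 4 moves as required.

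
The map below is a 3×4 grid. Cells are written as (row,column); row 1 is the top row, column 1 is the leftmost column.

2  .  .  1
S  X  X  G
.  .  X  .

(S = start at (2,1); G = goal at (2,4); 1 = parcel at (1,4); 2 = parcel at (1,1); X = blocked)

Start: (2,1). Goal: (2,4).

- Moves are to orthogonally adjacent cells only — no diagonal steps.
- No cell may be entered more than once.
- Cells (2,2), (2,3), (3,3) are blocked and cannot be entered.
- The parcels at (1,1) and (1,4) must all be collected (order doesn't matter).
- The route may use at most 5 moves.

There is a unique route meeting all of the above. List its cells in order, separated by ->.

The budget equals the shortest possible length, so every move has to be on a shortest route through the required cells.
Route from (2,1): up 1 to (1,1), right 3 to (1,4), down 1 to (2,4) — 5 moves in all.
Check: all required cells visited; 5 ≤ 5 moves.

(2,1) -> (1,1) -> (1,2) -> (1,3) -> (1,4) -> (2,4)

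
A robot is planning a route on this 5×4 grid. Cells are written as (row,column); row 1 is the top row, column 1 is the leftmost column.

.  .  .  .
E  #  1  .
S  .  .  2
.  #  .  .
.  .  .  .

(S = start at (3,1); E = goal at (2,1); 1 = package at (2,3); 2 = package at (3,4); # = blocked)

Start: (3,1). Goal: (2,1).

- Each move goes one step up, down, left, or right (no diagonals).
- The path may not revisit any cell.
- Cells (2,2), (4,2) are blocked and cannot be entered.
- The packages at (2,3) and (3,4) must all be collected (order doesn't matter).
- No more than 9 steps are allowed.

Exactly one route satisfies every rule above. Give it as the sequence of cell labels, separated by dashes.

The 9-move cap with required stops at (2,3), (3,4) leaves no slack for detours.
Route from (3,1): 3× right (reaching (3,4)), up to (2,4), left to (2,3), up to (1,3), 2× left (reaching (1,1)), down to (2,1) — 9 moves in all.
Check: all required cells visited; 9 ≤ 9 moves.

(3,1) - (3,2) - (3,3) - (3,4) - (2,4) - (2,3) - (1,3) - (1,2) - (1,1) - (2,1)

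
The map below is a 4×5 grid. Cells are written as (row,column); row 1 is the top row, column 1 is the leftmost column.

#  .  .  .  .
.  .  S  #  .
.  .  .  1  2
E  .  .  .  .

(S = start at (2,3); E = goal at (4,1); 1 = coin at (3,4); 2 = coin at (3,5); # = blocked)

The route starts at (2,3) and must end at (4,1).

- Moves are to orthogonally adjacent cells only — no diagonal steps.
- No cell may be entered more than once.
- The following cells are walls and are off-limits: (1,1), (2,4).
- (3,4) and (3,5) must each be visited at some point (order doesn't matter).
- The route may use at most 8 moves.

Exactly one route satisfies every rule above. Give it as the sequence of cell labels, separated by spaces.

Any route must reach (3,4) and (3,5) and still end at (4,1) within 8 moves, so the order of the required stops is forced.
Route from (2,3): down to (3,3), 2× right (reaching (3,5)), down to (4,5), 4× left (reaching (4,1)) — 8 moves in all.
Check: all required cells visited; 8 ≤ 8 moves.

(2,3) (3,3) (3,4) (3,5) (4,5) (4,4) (4,3) (4,2) (4,1)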